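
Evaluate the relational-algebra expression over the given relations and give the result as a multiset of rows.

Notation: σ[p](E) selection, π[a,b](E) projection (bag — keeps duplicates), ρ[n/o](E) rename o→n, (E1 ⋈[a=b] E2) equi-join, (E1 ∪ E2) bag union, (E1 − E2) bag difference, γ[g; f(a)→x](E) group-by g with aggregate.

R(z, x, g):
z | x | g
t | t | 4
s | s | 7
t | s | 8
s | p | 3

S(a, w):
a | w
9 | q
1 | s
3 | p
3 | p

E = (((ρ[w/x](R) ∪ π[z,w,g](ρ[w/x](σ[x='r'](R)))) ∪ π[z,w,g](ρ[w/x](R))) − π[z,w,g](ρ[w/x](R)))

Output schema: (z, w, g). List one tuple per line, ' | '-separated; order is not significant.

Per-node cardinality:
  R → 4
  ρ[w/x](R) → 4
  R → 4
  σ[x='r'](R) → 0
  ρ[w/x](σ[x='r'](R)) → 0
  π[z,w,g](ρ[w/x](σ[x='r'](R))) → 0
  (ρ[w/x](R) ∪ π[z,w,g](ρ[w/x](σ[x='r'](R)))) → 4
  R → 4
  ρ[w/x](R) → 4
  π[z,w,g](ρ[w/x](R)) → 4
  ((ρ[w/x](R) ∪ π[z,w,g](ρ[w/x](σ[x='r'](R)))) ∪ π[z,w,g](ρ[w/x](R))) → 8
  R → 4
  ρ[w/x](R) → 4
  π[z,w,g](ρ[w/x](R)) → 4
  (((ρ[w/x](R) ∪ π[z,w,g](ρ[w/x](σ[x='r'](R)))) ∪ π[z,w,g](ρ[w/x](R))) − π[z,w,g](ρ[w/x](R))) → 4

== RESULT ==
z | w | g
s | p | 3
s | s | 7
t | s | 8
t | t | 4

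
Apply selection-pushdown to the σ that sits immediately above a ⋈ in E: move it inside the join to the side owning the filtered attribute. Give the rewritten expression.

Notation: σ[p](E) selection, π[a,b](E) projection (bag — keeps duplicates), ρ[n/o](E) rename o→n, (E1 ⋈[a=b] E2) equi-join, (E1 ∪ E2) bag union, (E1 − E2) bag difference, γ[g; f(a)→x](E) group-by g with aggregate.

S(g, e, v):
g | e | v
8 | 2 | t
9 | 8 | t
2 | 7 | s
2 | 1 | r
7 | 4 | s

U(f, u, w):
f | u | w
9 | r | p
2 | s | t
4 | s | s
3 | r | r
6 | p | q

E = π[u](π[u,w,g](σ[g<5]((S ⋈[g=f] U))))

σ filters on g, owned by the left side.
E' = π[u](π[u,w,g]((σ[g<5](S) ⋈[g=f] U)))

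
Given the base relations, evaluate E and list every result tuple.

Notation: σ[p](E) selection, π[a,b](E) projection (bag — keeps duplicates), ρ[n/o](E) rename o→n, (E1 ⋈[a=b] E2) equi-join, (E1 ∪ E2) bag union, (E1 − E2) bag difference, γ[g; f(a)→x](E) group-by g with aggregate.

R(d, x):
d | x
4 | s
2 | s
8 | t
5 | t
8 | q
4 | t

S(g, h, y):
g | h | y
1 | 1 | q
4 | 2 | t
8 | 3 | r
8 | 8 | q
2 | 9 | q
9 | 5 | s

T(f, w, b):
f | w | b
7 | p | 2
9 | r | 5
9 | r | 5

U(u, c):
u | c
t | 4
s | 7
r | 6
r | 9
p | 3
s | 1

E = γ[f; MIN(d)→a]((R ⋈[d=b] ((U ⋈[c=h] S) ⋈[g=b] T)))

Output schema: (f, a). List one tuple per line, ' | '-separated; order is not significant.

Stepwise |·|:
  R → 6
  U → 6
  S → 6
  (U ⋈[c=h] S) → 3
  T → 3
  ((U ⋈[c=h] S) ⋈[g=b] T) → 1
  (R ⋈[d=b] ((U ⋈[c=h] S) ⋈[g=b] T)) → 1
  γ[f; MIN(d)→a]((R ⋈[d=b] ((U ⋈[c=h] S) ⋈[g=b] T))) → 1

== RESULT ==
f | a
7 | 2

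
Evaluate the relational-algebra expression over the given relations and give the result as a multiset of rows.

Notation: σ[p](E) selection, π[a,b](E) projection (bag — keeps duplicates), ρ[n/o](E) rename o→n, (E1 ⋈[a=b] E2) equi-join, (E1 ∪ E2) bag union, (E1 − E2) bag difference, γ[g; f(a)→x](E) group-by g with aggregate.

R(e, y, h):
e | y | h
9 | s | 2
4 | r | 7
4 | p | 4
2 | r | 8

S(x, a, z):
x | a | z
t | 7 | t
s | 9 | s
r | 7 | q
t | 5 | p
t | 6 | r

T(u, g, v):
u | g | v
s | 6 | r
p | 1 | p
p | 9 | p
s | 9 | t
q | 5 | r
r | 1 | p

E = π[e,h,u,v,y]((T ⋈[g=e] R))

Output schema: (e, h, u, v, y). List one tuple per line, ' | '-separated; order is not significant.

Per-node cardinality:
  T → 6
  R → 4
  (T ⋈[g=e] R) → 2
  π[e,h,u,v,y]((T ⋈[g=e] R)) → 2

== RESULT ==
e | h | u | v | y
9 | 2 | p | p | s
9 | 2 | s | t | s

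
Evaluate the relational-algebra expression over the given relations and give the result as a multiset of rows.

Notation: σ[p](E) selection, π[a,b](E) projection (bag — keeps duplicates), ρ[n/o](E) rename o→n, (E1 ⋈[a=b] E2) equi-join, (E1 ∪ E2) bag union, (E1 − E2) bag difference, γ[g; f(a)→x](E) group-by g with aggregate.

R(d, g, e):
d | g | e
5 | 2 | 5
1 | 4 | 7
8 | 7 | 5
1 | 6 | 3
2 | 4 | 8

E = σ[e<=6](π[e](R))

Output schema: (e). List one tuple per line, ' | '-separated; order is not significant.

Row counts bottom-up:
  R → 5
  π[e](R) → 5
  σ[e<=6](π[e](R)) → 3

== RESULT ==
e
3
5
5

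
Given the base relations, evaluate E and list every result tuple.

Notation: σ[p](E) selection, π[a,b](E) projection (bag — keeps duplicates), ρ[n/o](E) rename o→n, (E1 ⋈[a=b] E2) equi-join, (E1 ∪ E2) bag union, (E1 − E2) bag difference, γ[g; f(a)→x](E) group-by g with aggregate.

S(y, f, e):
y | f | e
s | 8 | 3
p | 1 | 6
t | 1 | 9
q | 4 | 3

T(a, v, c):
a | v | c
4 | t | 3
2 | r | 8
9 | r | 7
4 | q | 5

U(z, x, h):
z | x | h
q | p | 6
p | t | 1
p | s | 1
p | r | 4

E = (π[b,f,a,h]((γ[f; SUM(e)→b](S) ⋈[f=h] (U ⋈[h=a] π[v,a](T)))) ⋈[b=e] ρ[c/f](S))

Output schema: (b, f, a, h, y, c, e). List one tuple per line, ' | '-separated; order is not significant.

Stepwise |·|:
  S → 4
  γ[f; SUM(e)→b](S) → 3
  U → 4
  T → 4
  π[v,a](T) → 4
  (U ⋈[h=a] π[v,a](T)) → 2
  (γ[f; SUM(e)→b](S) ⋈[f=h] (U ⋈[h=a] π[v,a](T))) → 2
  π[b,f,a,h]((γ[f; SUM(e)→b](S) ⋈[f=h] (U ⋈[h=a] π[v,a](T)))) → 2
  S → 4
  ρ[c/f](S) → 4
  (π[b,f,a,h]((γ[f; SUM(e)→b](S) ⋈[f=h] (U ⋈[h=a] π[v,a](T)))) ⋈[b=e] ρ[c/f](S)) → 4

== RESULT ==
b | f | a | h | y | c | e
3 | 4 | 4 | 4 | q | 4 | 3
3 | 4 | 4 | 4 | q | 4 | 3
3 | 4 | 4 | 4 | s | 8 | 3
3 | 4 | 4 | 4 | s | 8 | 3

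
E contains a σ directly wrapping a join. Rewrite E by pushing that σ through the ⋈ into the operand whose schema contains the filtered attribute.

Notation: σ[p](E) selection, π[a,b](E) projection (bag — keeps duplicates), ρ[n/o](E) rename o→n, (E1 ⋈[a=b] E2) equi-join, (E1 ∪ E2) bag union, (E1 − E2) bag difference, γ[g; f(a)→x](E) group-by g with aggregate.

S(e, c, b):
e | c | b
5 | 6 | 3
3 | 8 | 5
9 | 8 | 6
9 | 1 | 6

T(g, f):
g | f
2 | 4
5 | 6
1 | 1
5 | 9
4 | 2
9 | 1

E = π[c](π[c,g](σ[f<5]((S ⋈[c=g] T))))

σ filters on f, owned by the right side.
E' = π[c](π[c,g]((S ⋈[c=g] σ[f<5](T))))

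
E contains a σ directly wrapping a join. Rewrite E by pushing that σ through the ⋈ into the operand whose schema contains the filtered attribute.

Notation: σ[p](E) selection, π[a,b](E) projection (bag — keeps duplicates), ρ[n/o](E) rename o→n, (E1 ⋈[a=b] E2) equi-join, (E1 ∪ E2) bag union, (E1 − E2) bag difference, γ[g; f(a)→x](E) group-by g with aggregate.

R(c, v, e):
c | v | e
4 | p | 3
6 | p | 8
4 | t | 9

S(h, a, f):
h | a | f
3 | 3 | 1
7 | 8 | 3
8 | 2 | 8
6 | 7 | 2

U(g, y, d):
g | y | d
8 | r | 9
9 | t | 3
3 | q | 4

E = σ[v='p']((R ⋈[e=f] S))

σ filters on v, owned by the left side.
E' = (σ[v='p'](R) ⋈[e=f] S)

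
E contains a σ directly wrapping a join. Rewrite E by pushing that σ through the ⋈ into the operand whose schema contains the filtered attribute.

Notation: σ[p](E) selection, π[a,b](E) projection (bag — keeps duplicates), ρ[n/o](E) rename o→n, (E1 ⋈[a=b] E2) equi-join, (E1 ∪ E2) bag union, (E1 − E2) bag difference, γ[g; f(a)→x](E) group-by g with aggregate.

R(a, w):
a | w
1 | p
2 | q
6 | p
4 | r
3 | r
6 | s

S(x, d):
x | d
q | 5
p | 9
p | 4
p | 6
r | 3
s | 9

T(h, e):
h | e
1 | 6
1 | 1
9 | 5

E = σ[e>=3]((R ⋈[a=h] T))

σ filters on e, owned by the right side.
E' = (R ⋈[a=h] σ[e>=3](T))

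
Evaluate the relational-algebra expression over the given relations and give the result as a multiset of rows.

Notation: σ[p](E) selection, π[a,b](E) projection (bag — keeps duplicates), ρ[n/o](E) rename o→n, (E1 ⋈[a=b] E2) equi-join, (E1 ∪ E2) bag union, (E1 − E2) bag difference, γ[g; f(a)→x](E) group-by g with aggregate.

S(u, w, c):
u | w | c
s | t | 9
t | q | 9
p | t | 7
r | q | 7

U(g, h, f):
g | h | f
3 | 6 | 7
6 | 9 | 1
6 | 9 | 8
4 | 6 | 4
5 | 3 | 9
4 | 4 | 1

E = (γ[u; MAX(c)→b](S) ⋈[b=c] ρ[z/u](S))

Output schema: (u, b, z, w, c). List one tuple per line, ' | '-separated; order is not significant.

Row counts bottom-up:
  S → 4
  γ[u; MAX(c)→b](S) → 4
  S → 4
  ρ[z/u](S) → 4
  (γ[u; MAX(c)→b](S) ⋈[b=c] ρ[z/u](S)) → 8

== RESULT ==
u | b | z | w | c
p | 7 | p | t | 7
p | 7 | r | q | 7
r | 7 | p | t | 7
r | 7 | r | q | 7
s | 9 | s | t | 9
s | 9 | t | q | 9
t | 9 | s | t | 9
t | 9 | t | q | 9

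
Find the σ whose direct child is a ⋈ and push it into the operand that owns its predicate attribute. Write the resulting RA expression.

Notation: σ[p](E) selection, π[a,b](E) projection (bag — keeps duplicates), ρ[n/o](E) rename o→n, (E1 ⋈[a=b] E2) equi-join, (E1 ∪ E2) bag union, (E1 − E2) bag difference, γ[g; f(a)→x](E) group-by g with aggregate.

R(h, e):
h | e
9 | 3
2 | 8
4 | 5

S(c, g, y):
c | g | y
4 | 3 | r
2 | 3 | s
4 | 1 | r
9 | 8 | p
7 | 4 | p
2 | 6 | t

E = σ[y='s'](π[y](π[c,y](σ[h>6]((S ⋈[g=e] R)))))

σ filters on h, owned by the right side.
E' = σ[y='s'](π[y](π[c,y]((S ⋈[g=e] σ[h>6](R)))))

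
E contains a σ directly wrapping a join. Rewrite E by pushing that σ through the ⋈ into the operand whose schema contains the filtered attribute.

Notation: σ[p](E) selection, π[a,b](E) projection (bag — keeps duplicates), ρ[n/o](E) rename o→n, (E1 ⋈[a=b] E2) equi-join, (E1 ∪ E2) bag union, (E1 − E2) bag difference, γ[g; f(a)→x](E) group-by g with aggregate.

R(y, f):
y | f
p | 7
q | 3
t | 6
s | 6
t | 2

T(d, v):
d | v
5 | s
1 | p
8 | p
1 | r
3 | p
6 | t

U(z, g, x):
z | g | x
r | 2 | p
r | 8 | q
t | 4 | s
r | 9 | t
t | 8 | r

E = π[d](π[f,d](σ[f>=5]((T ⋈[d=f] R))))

σ filters on f, owned by the right side.
E' = π[d](π[f,d]((T ⋈[d=f] σ[f>=5](R))))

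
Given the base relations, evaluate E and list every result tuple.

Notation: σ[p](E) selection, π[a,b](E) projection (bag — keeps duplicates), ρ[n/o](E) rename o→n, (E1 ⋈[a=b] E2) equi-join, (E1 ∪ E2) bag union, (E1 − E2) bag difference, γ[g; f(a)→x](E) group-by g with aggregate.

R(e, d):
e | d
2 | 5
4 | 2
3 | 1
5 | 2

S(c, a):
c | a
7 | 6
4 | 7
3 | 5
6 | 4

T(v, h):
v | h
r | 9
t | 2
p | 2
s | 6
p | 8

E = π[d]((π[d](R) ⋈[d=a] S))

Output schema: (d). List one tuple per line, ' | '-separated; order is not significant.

Subexpression sizes:
  R → 4
  π[d](R) → 4
  S → 4
  (π[d](R) ⋈[d=a] S) → 1
  π[d]((π[d](R) ⋈[d=a] S)) → 1

== RESULT ==
d
5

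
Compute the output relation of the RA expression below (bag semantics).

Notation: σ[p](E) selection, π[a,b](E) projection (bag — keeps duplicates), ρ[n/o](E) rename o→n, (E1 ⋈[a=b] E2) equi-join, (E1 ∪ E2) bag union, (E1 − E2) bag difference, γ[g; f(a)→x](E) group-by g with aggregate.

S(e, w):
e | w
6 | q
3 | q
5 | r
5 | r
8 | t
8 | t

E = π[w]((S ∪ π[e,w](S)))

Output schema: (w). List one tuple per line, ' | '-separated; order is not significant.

Stepwise |·|:
  S → 6
  S → 6
  π[e,w](S) → 6
  (S ∪ π[e,w](S)) → 12
  π[w]((S ∪ π[e,w](S))) → 12

== RESULT ==
w
q
q
q
q
r
r
r
r
t
t
t
t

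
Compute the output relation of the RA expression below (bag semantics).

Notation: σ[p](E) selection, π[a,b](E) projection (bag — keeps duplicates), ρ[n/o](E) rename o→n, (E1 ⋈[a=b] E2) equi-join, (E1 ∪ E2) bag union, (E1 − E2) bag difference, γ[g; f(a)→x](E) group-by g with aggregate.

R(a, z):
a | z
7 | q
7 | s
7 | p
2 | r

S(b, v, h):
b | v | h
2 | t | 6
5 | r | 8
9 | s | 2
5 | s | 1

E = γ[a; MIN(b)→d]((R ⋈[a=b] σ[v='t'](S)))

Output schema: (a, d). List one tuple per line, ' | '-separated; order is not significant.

Subexpression sizes:
  R → 4
  S → 4
  σ[v='t'](S) → 1
  (R ⋈[a=b] σ[v='t'](S)) → 1
  γ[a; MIN(b)→d]((R ⋈[a=b] σ[v='t'](S))) → 1

== RESULT ==
a | d
2 | 2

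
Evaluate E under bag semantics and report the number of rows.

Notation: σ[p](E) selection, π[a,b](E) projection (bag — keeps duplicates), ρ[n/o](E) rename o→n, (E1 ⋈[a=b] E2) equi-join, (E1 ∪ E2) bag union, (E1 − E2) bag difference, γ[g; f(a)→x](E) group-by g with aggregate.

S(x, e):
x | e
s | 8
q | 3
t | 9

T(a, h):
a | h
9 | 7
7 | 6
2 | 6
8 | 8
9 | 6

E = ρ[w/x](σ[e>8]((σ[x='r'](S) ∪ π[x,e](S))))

Row counts bottom-up:
  S → 3
  σ[x='r'](S) → 0
  S → 3
  π[x,e](S) → 3
  (σ[x='r'](S) ∪ π[x,e](S)) → 3
  σ[e>8]((σ[x='r'](S) ∪ π[x,e](S))) → 1
  ρ[w/x](σ[e>8]((σ[x='r'](S) ∪ π[x,e](S)))) → 1

|E| = 1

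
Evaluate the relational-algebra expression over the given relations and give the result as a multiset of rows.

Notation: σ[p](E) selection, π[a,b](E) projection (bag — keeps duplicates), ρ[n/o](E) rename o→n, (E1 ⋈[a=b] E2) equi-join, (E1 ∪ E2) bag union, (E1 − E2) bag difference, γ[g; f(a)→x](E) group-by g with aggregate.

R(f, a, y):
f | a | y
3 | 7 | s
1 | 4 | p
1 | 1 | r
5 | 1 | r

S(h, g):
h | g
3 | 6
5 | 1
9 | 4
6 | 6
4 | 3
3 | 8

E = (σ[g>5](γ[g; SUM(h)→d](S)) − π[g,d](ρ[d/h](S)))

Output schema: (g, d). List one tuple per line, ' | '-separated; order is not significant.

Stepwise |·|:
  S → 6
  γ[g; SUM(h)→d](S) → 5
  σ[g>5](γ[g; SUM(h)→d](S)) → 2
  S → 6
  ρ[d/h](S) → 6
  π[g,d](ρ[d/h](S)) → 6
  (σ[g>5](γ[g; SUM(h)→d](S)) − π[g,d](ρ[d/h](S))) → 1

== RESULT ==
g | d
6 | 9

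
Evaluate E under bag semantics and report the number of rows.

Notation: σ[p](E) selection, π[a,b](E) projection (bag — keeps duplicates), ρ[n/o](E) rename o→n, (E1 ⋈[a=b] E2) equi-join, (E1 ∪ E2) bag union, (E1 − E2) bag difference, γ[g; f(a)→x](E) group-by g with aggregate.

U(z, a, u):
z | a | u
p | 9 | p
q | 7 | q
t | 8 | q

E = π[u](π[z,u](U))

Row counts bottom-up:
  U → 3
  π[z,u](U) → 3
  π[u](π[z,u](U)) → 3

|E| = 3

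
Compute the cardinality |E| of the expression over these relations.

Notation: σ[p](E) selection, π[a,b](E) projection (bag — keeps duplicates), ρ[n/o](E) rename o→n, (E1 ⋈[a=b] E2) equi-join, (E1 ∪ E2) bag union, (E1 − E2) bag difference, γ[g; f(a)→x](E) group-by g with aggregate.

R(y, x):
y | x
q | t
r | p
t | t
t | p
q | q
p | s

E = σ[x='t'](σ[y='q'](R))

Subexpression sizes:
  R → 6
  σ[y='q'](R) → 2
  σ[x='t'](σ[y='q'](R)) → 1

|E| = 1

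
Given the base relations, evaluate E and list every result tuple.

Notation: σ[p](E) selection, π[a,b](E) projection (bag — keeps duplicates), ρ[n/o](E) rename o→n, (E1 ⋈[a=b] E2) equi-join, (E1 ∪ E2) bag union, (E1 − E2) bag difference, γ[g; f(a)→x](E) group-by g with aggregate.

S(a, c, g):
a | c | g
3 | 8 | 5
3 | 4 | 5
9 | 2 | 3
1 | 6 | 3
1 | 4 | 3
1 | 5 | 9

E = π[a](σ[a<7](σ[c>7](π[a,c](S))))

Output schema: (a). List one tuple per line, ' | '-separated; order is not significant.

Per-node cardinality:
  S → 6
  π[a,c](S) → 6
  σ[c>7](π[a,c](S)) → 1
  σ[a<7](σ[c>7](π[a,c](S))) → 1
  π[a](σ[a<7](σ[c>7](π[a,c](S)))) → 1

== RESULT ==
a
3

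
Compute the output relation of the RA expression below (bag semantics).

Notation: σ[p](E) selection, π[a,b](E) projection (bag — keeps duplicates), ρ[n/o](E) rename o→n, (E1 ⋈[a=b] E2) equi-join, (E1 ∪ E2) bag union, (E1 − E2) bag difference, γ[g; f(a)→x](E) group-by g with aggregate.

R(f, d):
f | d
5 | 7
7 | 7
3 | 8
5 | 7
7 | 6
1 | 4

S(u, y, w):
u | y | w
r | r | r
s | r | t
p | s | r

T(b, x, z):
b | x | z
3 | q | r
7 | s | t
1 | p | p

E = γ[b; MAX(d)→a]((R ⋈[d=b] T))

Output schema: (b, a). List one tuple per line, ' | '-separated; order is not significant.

Per-node cardinality:
  R → 6
  T → 3
  (R ⋈[d=b] T) → 3
  γ[b; MAX(d)→a]((R ⋈[d=b] T)) → 1

== RESULT ==
b | a
7 | 7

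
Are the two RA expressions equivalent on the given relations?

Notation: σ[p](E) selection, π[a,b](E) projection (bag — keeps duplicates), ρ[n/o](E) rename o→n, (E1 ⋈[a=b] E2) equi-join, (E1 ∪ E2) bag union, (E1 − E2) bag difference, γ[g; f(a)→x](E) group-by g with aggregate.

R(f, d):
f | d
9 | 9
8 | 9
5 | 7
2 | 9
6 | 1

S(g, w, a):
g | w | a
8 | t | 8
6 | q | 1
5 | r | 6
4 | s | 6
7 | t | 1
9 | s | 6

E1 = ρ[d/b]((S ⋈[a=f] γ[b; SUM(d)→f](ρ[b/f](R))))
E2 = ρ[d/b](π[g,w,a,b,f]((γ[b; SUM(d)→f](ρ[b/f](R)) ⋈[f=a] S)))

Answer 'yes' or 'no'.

E1 subexpression sizes:
  S → 6
  R → 5
  ρ[b/f](R) → 5
  γ[b; SUM(d)→f](ρ[b/f](R)) → 5
  (S ⋈[a=f] γ[b; SUM(d)→f](ρ[b/f](R))) → 2
  ρ[d/b]((S ⋈[a=f] γ[b; SUM(d)→f](ρ[b/f](R)))) → 2
E2 subexpression sizes:
  R → 5
  ρ[b/f](R) → 5
  γ[b; SUM(d)→f](ρ[b/f](R)) → 5
  S → 6
  (γ[b; SUM(d)→f](ρ[b/f](R)) ⋈[f=a] S) → 2
  π[g,w,a,b,f]((γ[b; SUM(d)→f](ρ[b/f](R)) ⋈[f=a] S)) → 2
  ρ[d/b](π[g,w,a,b,f]((γ[b; SUM(d)→f](ρ[b/f](R)) ⋈[f=a] S))) → 2

E1 and E2 produce the same multiset:
g | w | a | d | f
6 | q | 1 | 6 | 1
7 | t | 1 | 6 | 1

yes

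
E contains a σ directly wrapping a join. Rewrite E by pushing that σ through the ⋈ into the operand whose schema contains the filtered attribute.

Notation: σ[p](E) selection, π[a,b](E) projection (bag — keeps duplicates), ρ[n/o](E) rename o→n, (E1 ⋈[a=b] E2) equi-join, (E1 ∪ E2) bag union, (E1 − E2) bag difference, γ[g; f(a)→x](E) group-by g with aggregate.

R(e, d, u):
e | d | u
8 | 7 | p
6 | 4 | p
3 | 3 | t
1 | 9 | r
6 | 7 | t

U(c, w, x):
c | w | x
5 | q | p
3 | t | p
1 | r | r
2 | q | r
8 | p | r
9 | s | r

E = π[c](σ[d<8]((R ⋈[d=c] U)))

σ filters on d, owned by the left side.
E' = π[c]((σ[d<8](R) ⋈[d=c] U))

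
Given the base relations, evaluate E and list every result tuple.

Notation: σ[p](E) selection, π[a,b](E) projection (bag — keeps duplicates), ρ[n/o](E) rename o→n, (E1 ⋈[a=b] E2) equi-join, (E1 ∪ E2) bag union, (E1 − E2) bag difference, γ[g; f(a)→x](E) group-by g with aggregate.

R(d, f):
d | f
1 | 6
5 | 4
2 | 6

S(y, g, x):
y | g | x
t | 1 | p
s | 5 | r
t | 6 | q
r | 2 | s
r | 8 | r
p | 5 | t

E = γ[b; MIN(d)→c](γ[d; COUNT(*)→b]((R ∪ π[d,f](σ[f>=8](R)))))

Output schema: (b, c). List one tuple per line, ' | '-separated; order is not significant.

Row counts bottom-up:
  R → 3
  R → 3
  σ[f>=8](R) → 0
  π[d,f](σ[f>=8](R)) → 0
  (R ∪ π[d,f](σ[f>=8](R))) → 3
  γ[d; COUNT(*)→b]((R ∪ π[d,f](σ[f>=8](R)))) → 3
  γ[b; MIN(d)→c](γ[d; COUNT(*)→b]((R ∪ π[d,f](σ[f>=8](R))))) → 1

== RESULT ==
b | c
1 | 1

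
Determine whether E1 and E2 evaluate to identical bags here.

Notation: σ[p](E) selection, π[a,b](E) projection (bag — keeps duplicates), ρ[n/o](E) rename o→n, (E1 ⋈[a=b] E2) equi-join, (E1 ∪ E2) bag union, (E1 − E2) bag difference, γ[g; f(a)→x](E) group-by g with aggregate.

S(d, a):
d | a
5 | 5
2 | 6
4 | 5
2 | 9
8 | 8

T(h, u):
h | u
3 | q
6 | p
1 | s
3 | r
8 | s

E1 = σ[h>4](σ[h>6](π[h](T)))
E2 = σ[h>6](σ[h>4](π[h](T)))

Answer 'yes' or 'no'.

E1 per-node cardinality:
  T → 5
  π[h](T) → 5
  σ[h>6](π[h](T)) → 1
  σ[h>4](σ[h>6](π[h](T))) → 1
E2 per-node cardinality:
  T → 5
  π[h](T) → 5
  σ[h>4](π[h](T)) → 2
  σ[h>6](σ[h>4](π[h](T))) → 1

E1 and E2 produce the same multiset:
h
8

yes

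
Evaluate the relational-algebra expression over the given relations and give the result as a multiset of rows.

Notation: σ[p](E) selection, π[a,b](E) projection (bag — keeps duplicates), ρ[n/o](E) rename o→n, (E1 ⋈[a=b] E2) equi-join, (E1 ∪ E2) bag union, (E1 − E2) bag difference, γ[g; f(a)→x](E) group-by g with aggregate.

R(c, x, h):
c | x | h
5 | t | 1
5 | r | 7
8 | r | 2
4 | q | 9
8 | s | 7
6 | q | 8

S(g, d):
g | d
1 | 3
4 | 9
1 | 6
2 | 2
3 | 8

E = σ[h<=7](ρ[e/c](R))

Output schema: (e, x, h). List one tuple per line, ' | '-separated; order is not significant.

Subexpression sizes:
  R → 6
  ρ[e/c](R) → 6
  σ[h<=7](ρ[e/c](R)) → 4

== RESULT ==
e | x | h
5 | r | 7
5 | t | 1
8 | r | 2
8 | s | 7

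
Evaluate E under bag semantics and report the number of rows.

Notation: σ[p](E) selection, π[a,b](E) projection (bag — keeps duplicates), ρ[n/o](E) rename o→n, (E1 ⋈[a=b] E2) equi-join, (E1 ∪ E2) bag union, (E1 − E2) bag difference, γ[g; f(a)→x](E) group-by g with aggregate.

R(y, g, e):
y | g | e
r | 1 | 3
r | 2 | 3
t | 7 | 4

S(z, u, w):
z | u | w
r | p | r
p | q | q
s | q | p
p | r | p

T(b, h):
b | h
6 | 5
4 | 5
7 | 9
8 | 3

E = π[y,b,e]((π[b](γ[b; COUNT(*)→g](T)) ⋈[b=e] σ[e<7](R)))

Subexpression sizes:
  T → 4
  γ[b; COUNT(*)→g](T) → 4
  π[b](γ[b; COUNT(*)→g](T)) → 4
  R → 3
  σ[e<7](R) → 3
  (π[b](γ[b; COUNT(*)→g](T)) ⋈[b=e] σ[e<7](R)) → 1
  π[y,b,e]((π[b](γ[b; COUNT(*)→g](T)) ⋈[b=e] σ[e<7](R))) → 1

|E| = 1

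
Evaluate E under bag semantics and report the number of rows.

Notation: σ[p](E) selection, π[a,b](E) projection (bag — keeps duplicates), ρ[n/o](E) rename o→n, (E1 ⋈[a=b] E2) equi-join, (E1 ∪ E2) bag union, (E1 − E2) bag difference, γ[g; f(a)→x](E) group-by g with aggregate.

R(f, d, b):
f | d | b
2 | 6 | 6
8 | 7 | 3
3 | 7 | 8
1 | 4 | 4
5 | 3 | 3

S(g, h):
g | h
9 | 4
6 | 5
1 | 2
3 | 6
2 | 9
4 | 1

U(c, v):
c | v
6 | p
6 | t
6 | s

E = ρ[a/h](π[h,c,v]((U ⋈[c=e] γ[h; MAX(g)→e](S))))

Per-node cardinality:
  U → 3
  S → 6
  γ[h; MAX(g)→e](S) → 6
  (U ⋈[c=e] γ[h; MAX(g)→e](S)) → 3
  π[h,c,v]((U ⋈[c=e] γ[h; MAX(g)→e](S))) → 3
  ρ[a/h](π[h,c,v]((U ⋈[c=e] γ[h; MAX(g)→e](S)))) → 3

|E| = 3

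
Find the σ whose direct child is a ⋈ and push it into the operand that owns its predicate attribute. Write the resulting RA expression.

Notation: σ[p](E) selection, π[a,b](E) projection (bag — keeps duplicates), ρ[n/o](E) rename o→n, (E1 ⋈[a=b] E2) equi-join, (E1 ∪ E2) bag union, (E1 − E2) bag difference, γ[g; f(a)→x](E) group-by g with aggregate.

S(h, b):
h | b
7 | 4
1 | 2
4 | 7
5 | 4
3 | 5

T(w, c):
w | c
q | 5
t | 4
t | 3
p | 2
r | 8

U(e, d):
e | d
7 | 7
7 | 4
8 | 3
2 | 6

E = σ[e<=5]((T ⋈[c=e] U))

σ filters on e, owned by the right side.
E' = (T ⋈[c=e] σ[e<=5](U))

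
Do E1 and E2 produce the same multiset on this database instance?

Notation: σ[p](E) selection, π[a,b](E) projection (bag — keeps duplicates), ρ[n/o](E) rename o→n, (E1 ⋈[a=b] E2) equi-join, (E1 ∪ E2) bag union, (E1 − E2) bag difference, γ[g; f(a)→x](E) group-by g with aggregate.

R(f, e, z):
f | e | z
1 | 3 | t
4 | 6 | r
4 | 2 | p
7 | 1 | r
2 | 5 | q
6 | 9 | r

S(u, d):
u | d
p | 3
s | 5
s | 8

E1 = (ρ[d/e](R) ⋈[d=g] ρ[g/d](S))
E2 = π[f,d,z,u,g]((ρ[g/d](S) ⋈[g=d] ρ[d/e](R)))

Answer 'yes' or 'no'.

E1 subexpression sizes:
  R → 6
  ρ[d/e](R) → 6
  S → 3
  ρ[g/d](S) → 3
  (ρ[d/e](R) ⋈[d=g] ρ[g/d](S)) → 2
E2 subexpression sizes:
  S → 3
  ρ[g/d](S) → 3
  R → 6
  ρ[d/e](R) → 6
  (ρ[g/d](S) ⋈[g=d] ρ[d/e](R)) → 2
  π[f,d,z,u,g]((ρ[g/d](S) ⋈[g=d] ρ[d/e](R))) → 2

E1 and E2 produce the same multiset:
f | d | z | u | g
1 | 3 | t | p | 3
2 | 5 | q | s | 5

yes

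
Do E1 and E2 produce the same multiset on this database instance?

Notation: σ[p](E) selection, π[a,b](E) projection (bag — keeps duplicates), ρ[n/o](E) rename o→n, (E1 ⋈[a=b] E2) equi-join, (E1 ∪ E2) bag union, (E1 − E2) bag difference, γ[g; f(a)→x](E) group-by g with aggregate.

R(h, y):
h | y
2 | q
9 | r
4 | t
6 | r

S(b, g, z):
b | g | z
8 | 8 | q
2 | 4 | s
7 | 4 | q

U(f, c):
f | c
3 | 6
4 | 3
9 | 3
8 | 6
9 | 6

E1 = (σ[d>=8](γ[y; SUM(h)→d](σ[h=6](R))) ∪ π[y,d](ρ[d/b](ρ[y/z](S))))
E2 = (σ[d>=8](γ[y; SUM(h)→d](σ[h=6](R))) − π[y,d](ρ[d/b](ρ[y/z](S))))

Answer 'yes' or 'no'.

E1 subexpression sizes:
  R → 4
  σ[h=6](R) → 1
  γ[y; SUM(h)→d](σ[h=6](R)) → 1
  σ[d>=8](γ[y; SUM(h)→d](σ[h=6](R))) → 0
  S → 3
  ρ[y/z](S) → 3
  ρ[d/b](ρ[y/z](S)) → 3
  π[y,d](ρ[d/b](ρ[y/z](S))) → 3
  (σ[d>=8](γ[y; SUM(h)→d](σ[h=6](R))) ∪ π[y,d](ρ[d/b](ρ[y/z](S)))) → 3
E2 subexpression sizes:
  R → 4
  σ[h=6](R) → 1
  γ[y; SUM(h)→d](σ[h=6](R)) → 1
  σ[d>=8](γ[y; SUM(h)→d](σ[h=6](R))) → 0
  S → 3
  ρ[y/z](S) → 3
  ρ[d/b](ρ[y/z](S)) → 3
  π[y,d](ρ[d/b](ρ[y/z](S))) → 3
  (σ[d>=8](γ[y; SUM(h)→d](σ[h=6](R))) − π[y,d](ρ[d/b](ρ[y/z](S)))) → 0

E1 result:
y | d
q | 7
q | 8
s | 2
E2 result:
y | d
(0 rows)
Witness: ('q', 8) appears 1× in E1 but 0× in E2.

no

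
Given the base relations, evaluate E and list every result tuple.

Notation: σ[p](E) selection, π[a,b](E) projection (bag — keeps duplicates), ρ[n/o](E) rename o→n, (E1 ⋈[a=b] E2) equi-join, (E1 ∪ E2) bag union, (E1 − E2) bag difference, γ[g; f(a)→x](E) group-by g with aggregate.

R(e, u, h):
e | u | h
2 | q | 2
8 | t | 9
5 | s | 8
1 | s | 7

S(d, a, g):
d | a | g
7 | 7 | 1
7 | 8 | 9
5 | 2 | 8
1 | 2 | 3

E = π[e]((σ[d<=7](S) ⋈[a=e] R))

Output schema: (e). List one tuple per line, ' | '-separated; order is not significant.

Subexpression sizes:
  S → 4
  σ[d<=7](S) → 4
  R → 4
  (σ[d<=7](S) ⋈[a=e] R) → 3
  π[e]((σ[d<=7](S) ⋈[a=e] R)) → 3

== RESULT ==
e
2
2
8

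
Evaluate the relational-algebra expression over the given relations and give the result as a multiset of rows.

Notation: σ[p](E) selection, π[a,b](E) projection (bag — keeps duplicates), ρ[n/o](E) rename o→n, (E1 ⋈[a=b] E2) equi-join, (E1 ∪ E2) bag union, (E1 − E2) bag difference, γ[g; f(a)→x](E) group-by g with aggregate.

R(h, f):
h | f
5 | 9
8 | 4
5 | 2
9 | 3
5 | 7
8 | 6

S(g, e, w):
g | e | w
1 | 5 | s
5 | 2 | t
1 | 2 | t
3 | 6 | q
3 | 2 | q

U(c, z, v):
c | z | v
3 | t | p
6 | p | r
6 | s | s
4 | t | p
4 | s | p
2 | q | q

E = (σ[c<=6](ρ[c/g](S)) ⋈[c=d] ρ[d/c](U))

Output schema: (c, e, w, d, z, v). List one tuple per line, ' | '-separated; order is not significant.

Per-node cardinality:
  S → 5
  ρ[c/g](S) → 5
  σ[c<=6](ρ[c/g](S)) → 5
  U → 6
  ρ[d/c](U) → 6
  (σ[c<=6](ρ[c/g](S)) ⋈[c=d] ρ[d/c](U)) → 2

== RESULT ==
c | e | w | d | z | v
3 | 2 | q | 3 | t | p
3 | 6 | q | 3 | t | p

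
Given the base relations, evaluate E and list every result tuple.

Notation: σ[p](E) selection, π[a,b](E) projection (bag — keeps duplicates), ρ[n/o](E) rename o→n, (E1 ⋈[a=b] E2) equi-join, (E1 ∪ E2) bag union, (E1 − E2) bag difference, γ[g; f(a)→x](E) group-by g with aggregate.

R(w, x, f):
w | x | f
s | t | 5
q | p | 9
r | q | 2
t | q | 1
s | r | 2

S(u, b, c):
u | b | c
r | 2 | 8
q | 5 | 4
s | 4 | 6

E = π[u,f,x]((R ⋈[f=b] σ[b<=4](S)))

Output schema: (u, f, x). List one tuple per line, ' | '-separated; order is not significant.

Subexpression sizes:
  R → 5
  S → 3
  σ[b<=4](S) → 2
  (R ⋈[f=b] σ[b<=4](S)) → 2
  π[u,f,x]((R ⋈[f=b] σ[b<=4](S))) → 2

== RESULT ==
u | f | x
r | 2 | q
r | 2 | r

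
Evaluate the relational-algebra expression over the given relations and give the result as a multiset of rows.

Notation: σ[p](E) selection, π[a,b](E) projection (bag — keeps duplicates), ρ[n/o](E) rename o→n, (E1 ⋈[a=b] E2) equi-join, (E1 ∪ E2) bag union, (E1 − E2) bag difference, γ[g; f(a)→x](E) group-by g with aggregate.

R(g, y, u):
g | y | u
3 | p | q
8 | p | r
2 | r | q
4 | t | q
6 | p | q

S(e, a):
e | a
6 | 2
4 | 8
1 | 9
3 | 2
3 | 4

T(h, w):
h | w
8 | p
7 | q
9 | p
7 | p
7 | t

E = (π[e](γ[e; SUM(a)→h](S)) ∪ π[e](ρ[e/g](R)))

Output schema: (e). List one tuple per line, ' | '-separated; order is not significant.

Per-node cardinality:
  S → 5
  γ[e; SUM(a)→h](S) → 4
  π[e](γ[e; SUM(a)→h](S)) → 4
  R → 5
  ρ[e/g](R) → 5
  π[e](ρ[e/g](R)) → 5
  (π[e](γ[e; SUM(a)→h](S)) ∪ π[e](ρ[e/g](R))) → 9

== RESULT ==
e
1
2
3
3
4
4
6
6
8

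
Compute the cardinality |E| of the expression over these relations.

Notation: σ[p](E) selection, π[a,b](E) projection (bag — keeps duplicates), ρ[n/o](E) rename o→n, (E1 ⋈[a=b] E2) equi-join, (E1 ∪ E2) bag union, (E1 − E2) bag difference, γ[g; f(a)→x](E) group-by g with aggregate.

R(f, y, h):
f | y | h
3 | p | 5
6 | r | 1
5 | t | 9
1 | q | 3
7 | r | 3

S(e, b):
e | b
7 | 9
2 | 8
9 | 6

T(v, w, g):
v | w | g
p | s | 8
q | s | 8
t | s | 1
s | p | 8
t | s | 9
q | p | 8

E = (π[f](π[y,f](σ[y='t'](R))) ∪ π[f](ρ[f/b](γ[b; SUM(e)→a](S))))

Row counts bottom-up:
  R → 5
  σ[y='t'](R) → 1
  π[y,f](σ[y='t'](R)) → 1
  π[f](π[y,f](σ[y='t'](R))) → 1
  S → 3
  γ[b; SUM(e)→a](S) → 3
  ρ[f/b](γ[b; SUM(e)→a](S)) → 3
  π[f](ρ[f/b](γ[b; SUM(e)→a](S))) → 3
  (π[f](π[y,f](σ[y='t'](R))) ∪ π[f](ρ[f/b](γ[b; SUM(e)→a](S)))) → 4

|E| = 4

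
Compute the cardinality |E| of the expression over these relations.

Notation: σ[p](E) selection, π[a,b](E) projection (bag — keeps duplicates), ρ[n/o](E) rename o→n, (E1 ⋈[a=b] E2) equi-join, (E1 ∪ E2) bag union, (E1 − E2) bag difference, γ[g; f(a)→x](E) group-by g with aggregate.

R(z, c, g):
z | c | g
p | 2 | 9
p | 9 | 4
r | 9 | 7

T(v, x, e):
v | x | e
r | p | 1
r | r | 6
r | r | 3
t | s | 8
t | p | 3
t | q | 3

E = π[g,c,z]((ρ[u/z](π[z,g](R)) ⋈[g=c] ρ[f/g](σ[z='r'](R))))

Subexpression sizes:
  R → 3
  π[z,g](R) → 3
  ρ[u/z](π[z,g](R)) → 3
  R → 3
  σ[z='r'](R) → 1
  ρ[f/g](σ[z='r'](R)) → 1
  (ρ[u/z](π[z,g](R)) ⋈[g=c] ρ[f/g](σ[z='r'](R))) → 1
  π[g,c,z]((ρ[u/z](π[z,g](R)) ⋈[g=c] ρ[f/g](σ[z='r'](R)))) → 1

|E| = 1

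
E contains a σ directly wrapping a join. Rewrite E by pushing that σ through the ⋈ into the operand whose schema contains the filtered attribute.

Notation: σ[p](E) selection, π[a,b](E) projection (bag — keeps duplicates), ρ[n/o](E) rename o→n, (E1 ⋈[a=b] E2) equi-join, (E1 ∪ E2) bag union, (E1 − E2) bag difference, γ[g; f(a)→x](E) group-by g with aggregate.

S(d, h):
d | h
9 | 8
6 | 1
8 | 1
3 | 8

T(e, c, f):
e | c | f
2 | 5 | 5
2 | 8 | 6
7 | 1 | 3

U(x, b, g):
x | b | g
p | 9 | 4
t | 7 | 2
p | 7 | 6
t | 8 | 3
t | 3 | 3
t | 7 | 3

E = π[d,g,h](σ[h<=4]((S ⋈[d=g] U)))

σ filters on h, owned by the left side.
E' = π[d,g,h]((σ[h<=4](S) ⋈[d=g] U))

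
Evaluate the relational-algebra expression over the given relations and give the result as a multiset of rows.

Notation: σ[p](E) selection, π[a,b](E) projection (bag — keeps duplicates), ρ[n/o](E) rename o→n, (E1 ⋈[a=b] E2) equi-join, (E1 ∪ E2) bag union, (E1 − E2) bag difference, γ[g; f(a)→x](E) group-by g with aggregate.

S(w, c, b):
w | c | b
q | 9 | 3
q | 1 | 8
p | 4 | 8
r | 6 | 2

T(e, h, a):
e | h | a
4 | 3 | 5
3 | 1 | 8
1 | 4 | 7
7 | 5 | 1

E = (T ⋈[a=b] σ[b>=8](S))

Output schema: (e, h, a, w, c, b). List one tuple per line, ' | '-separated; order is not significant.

Stepwise |·|:
  T → 4
  S → 4
  σ[b>=8](S) → 2
  (T ⋈[a=b] σ[b>=8](S)) → 2

== RESULT ==
e | h | a | w | c | b
3 | 1 | 8 | p | 4 | 8
3 | 1 | 8 | q | 1 | 8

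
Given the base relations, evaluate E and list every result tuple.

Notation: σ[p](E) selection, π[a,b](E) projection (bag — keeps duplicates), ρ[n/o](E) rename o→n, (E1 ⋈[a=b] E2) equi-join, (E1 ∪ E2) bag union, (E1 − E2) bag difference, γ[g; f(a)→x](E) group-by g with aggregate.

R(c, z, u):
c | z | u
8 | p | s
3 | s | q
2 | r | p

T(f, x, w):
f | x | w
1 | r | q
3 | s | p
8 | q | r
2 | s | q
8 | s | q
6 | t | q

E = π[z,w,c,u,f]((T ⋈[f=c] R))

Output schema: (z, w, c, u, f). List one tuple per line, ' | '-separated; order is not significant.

Per-node cardinality:
  T → 6
  R → 3
  (T ⋈[f=c] R) → 4
  π[z,w,c,u,f]((T ⋈[f=c] R)) → 4

== RESULT ==
z | w | c | u | f
p | q | 8 | s | 8
p | r | 8 | s | 8
r | q | 2 | p | 2
s | p | 3 | q | 3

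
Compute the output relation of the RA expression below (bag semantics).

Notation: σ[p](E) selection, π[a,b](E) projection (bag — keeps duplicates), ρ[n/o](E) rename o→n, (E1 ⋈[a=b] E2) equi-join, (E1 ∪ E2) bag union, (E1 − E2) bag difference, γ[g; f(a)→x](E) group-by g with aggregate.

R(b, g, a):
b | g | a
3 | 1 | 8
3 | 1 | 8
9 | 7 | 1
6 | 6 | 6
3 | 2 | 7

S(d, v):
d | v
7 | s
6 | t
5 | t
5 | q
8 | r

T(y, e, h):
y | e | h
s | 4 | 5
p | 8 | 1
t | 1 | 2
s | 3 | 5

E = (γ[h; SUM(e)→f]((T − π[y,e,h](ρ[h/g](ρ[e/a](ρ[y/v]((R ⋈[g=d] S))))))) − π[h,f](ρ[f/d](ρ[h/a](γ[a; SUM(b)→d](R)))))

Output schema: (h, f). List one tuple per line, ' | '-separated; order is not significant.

Row counts bottom-up:
  T → 4
  R → 5
  S → 5
  (R ⋈[g=d] S) → 2
  ρ[y/v]((R ⋈[g=d] S)) → 2
  ρ[e/a](ρ[y/v]((R ⋈[g=d] S))) → 2
  ρ[h/g](ρ[e/a](ρ[y/v]((R ⋈[g=d] S)))) → 2
  π[y,e,h](ρ[h/g](ρ[e/a](ρ[y/v]((R ⋈[g=d] S))))) → 2
  (T − π[y,e,h](ρ[h/g](ρ[e/a](ρ[y/v]((R ⋈[g=d] S)))))) → 4
  γ[h; SUM(e)→f]((T − π[y,e,h](ρ[h/g](ρ[e/a](ρ[y/v]((R ⋈[g=d] S))))))) → 3
  R → 5
  γ[a; SUM(b)→d](R) → 4
  ρ[h/a](γ[a; SUM(b)→d](R)) → 4
  ρ[f/d](ρ[h/a](γ[a; SUM(b)→d](R))) → 4
  π[h,f](ρ[f/d](ρ[h/a](γ[a; SUM(b)→d](R)))) → 4
  (γ[h; SUM(e)→f]((T − π[y,e,h](ρ[h/g](ρ[e/a](ρ[y/v]((R ⋈[g=d] S))))))) − π[h,f](ρ[f/d](ρ[h/a](γ[a; SUM(b)→d](R))))) → 3

== RESULT ==
h | f
1 | 8
2 | 1
5 | 7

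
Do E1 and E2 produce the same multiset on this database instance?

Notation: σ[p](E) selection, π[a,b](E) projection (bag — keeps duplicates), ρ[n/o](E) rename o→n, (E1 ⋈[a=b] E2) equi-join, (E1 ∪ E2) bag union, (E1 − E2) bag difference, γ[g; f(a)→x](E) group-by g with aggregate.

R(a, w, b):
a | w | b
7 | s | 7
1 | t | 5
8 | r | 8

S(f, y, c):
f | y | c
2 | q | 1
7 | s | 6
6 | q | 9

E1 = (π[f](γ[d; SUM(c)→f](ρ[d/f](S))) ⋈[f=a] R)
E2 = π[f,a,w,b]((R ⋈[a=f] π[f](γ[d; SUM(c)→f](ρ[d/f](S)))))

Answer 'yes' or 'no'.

E1 stepwise |·|:
  S → 3
  ρ[d/f](S) → 3
  γ[d; SUM(c)→f](ρ[d/f](S)) → 3
  π[f](γ[d; SUM(c)→f](ρ[d/f](S))) → 3
  R → 3
  (π[f](γ[d; SUM(c)→f](ρ[d/f](S))) ⋈[f=a] R) → 1
E2 stepwise |·|:
  R → 3
  S → 3
  ρ[d/f](S) → 3
  γ[d; SUM(c)→f](ρ[d/f](S)) → 3
  π[f](γ[d; SUM(c)→f](ρ[d/f](S))) → 3
  (R ⋈[a=f] π[f](γ[d; SUM(c)→f](ρ[d/f](S)))) → 1
  π[f,a,w,b]((R ⋈[a=f] π[f](γ[d; SUM(c)→f](ρ[d/f](S))))) → 1

E1 and E2 produce the same multiset:
f | a | w | b
1 | 1 | t | 5

yes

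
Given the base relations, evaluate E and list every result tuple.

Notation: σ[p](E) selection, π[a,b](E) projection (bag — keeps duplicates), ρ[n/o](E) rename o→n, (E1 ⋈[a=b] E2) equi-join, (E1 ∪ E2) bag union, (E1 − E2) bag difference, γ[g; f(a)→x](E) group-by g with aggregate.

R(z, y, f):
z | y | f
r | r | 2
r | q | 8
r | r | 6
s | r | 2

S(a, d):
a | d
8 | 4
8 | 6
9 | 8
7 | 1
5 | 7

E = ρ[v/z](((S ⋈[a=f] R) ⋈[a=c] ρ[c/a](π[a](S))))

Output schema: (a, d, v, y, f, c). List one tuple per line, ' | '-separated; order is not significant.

Stepwise |·|:
  S → 5
  R → 4
  (S ⋈[a=f] R) → 2
  S → 5
  π[a](S) → 5
  ρ[c/a](π[a](S)) → 5
  ((S ⋈[a=f] R) ⋈[a=c] ρ[c/a](π[a](S))) → 4
  ρ[v/z](((S ⋈[a=f] R) ⋈[a=c] ρ[c/a](π[a](S)))) → 4

== RESULT ==
a | d | v | y | f | c
8 | 4 | r | q | 8 | 8
8 | 4 | r | q | 8 | 8
8 | 6 | r | q | 8 | 8
8 | 6 | r | q | 8 | 8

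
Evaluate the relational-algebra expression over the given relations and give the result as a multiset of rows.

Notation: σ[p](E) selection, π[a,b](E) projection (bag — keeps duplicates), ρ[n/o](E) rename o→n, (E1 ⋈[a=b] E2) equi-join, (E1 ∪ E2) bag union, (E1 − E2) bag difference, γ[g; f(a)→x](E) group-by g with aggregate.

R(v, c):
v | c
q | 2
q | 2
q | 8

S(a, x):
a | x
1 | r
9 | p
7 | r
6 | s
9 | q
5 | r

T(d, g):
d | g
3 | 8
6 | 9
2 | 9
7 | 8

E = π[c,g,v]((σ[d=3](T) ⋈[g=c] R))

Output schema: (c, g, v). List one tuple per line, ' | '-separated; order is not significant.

Per-node cardinality:
  T → 4
  σ[d=3](T) → 1
  R → 3
  (σ[d=3](T) ⋈[g=c] R) → 1
  π[c,g,v]((σ[d=3](T) ⋈[g=c] R)) → 1

== RESULT ==
c | g | v
8 | 8 | q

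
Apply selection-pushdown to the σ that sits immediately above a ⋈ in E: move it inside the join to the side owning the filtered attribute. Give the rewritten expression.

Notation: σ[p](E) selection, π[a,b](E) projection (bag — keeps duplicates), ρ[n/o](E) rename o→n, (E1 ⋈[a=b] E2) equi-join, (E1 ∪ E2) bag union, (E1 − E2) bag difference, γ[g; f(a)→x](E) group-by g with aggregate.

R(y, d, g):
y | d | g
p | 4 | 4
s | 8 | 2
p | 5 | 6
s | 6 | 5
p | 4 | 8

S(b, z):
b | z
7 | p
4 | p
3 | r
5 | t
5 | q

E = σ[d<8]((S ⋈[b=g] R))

σ filters on d, owned by the right side.
E' = (S ⋈[b=g] σ[d<8](R))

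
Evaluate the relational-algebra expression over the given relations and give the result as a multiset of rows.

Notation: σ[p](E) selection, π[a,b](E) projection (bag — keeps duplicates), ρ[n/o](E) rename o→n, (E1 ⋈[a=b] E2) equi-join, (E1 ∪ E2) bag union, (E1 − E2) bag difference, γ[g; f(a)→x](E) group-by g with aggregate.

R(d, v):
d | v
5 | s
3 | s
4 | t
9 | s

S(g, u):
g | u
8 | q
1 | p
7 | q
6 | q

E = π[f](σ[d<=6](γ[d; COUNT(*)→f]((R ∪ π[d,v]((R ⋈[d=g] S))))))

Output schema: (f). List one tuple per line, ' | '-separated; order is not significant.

Stepwise |·|:
  R → 4
  R → 4
  S → 4
  (R ⋈[d=g] S) → 0
  π[d,v]((R ⋈[d=g] S)) → 0
  (R ∪ π[d,v]((R ⋈[d=g] S))) → 4
  γ[d; COUNT(*)→f]((R ∪ π[d,v]((R ⋈[d=g] S)))) → 4
  σ[d<=6](γ[d; COUNT(*)→f]((R ∪ π[d,v]((R ⋈[d=g] S))))) → 3
  π[f](σ[d<=6](γ[d; COUNT(*)→f]((R ∪ π[d,v]((R ⋈[d=g] S)))))) → 3

== RESULT ==
f
1
1
1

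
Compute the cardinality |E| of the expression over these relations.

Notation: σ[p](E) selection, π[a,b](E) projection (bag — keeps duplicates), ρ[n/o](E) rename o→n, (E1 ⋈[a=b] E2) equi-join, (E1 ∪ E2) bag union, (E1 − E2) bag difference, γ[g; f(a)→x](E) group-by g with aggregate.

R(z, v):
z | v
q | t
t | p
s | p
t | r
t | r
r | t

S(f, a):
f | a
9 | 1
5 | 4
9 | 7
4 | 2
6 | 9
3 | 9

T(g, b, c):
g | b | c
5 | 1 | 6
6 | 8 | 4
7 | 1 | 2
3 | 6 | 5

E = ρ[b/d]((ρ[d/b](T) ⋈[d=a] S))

Per-node cardinality:
  T → 4
  ρ[d/b](T) → 4
  S → 6
  (ρ[d/b](T) ⋈[d=a] S) → 2
  ρ[b/d]((ρ[d/b](T) ⋈[d=a] S)) → 2

|E| = 2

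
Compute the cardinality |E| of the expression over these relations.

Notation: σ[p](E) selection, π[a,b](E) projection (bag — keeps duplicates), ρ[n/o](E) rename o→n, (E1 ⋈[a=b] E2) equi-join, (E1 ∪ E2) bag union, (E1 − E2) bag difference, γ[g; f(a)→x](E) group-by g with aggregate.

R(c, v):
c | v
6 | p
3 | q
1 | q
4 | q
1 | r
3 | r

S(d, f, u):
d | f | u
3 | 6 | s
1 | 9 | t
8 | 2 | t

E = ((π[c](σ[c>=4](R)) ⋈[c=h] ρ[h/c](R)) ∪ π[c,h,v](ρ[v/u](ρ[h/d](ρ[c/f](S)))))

Stepwise |·|:
  R → 6
  σ[c>=4](R) → 2
  π[c](σ[c>=4](R)) → 2
  R → 6
  ρ[h/c](R) → 6
  (π[c](σ[c>=4](R)) ⋈[c=h] ρ[h/c](R)) → 2
  S → 3
  ρ[c/f](S) → 3
  ρ[h/d](ρ[c/f](S)) → 3
  ρ[v/u](ρ[h/d](ρ[c/f](S))) → 3
  π[c,h,v](ρ[v/u](ρ[h/d](ρ[c/f](S)))) → 3
  ((π[c](σ[c>=4](R)) ⋈[c=h] ρ[h/c](R)) ∪ π[c,h,v](ρ[v/u](ρ[h/d](ρ[c/f](S))))) → 5

|E| = 5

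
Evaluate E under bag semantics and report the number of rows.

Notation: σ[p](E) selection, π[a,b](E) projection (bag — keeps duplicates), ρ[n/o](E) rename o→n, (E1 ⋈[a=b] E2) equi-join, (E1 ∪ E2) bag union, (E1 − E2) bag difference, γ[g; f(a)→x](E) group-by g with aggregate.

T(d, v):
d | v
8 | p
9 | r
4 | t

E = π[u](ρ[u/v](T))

Subexpression sizes:
  T → 3
  ρ[u/v](T) → 3
  π[u](ρ[u/v](T)) → 3

|E| = 3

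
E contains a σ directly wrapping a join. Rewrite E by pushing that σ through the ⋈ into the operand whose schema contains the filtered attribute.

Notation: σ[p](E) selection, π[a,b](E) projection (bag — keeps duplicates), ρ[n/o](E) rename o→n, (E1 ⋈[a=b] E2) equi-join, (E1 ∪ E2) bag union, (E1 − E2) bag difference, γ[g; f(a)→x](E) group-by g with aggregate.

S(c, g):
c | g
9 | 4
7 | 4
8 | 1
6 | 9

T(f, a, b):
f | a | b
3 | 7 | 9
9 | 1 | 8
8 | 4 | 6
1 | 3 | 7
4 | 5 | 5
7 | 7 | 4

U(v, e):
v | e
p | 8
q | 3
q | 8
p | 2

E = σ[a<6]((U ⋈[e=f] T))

σ filters on a, owned by the right side.
E' = (U ⋈[e=f] σ[a<6](T))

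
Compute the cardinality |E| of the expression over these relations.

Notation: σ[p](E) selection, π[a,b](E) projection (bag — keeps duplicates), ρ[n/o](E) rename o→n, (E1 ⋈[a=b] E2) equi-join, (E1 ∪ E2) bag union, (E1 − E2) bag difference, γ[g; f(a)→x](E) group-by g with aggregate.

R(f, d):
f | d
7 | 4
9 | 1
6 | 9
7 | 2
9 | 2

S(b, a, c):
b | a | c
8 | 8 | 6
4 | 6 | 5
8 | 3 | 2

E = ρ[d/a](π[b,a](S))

Per-node cardinality:
  S → 3
  π[b,a](S) → 3
  ρ[d/a](π[b,a](S)) → 3

|E| = 3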